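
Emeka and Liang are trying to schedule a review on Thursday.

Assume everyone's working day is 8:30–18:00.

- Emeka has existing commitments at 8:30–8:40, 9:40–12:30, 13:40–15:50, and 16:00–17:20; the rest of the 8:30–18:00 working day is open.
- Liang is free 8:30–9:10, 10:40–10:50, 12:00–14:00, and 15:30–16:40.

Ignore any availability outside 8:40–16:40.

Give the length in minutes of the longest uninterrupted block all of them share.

70 minutes

Emeka free within 08:30–18:00: 08:40–09:40, 12:30–13:40, 15:50–16:00, 17:20–18:00.
Emeka ∩ Liang: 08:40–09:10, 12:30–13:40, 15:50–16:00.
Restricted to 08:40–16:40: 08:40–09:10, 12:30–13:40, 15:50–16:00.
Common window lengths: 30, 70, 10 min; longest is 70.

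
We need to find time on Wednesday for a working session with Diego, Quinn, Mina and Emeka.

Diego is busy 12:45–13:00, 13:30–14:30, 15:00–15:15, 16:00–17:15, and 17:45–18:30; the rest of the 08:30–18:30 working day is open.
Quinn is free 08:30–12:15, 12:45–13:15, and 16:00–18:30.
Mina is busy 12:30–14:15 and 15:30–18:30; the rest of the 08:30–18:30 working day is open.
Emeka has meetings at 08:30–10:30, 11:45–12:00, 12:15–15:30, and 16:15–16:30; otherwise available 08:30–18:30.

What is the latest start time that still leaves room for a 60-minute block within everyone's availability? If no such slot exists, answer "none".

Diego free within 08:30–18:30: 08:30–12:45, 13:00–13:30, 14:30–15:00, 15:15–16:00, 17:15–17:45.
Mina free within 08:30–18:30: 08:30–12:30, 14:15–15:30.
Emeka free within 08:30–18:30: 10:30–11:45, 12:00–12:15, 15:30–16:15, 16:30–18:30.
Diego ∩ Quinn: 08:30–12:15, 13:00–13:15, 17:15–17:45.
Diego ∩ Quinn ∩ Mina: 08:30–12:15.
Diego ∩ Quinn ∩ Mina ∩ Emeka: 10:30–11:45, 12:00–12:15.
Windows ≥ 60 min: 10:30–11:45.
Latest start in the last window 10:30–11:45 is 11:45 − 60 min = 10:45.

10:45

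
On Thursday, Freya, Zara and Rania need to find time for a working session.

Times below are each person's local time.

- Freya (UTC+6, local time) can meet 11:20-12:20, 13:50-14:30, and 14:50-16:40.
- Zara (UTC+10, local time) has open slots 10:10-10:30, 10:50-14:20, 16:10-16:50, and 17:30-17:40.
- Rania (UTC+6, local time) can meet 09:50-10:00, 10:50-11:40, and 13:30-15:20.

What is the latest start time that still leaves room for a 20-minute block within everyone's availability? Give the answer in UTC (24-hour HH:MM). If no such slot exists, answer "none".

Freya → UTC: 05:20–06:20, 07:50–08:30, 08:50–10:40.
Zara → UTC: 00:10–00:30, 00:50–04:20, 06:10–06:50, 07:30–07:40.
Rania → UTC: 03:50–04:00, 04:50–05:40, 07:30–09:20.
Freya ∩ Zara: 06:10–06:20.
Freya ∩ Zara ∩ Rania: (none).
Windows ≥ 20 min: (none).

none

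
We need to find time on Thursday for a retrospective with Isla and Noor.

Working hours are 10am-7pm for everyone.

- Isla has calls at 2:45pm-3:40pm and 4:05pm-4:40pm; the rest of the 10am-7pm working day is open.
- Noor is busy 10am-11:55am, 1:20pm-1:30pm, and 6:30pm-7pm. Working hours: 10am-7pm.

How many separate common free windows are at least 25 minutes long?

4

Isla free within 10:00–19:00: 10:00–14:45, 15:40–16:05, 16:40–19:00.
Noor free within 10:00–19:00: 11:55–13:20, 13:30–18:30.
Isla ∩ Noor: 11:55–13:20, 13:30–14:45, 15:40–16:05, 16:40–18:30.
Windows ≥ 25 min: 11:55–13:20, 13:30–14:45, 15:40–16:05, 16:40–18:30.
That's 4 windows.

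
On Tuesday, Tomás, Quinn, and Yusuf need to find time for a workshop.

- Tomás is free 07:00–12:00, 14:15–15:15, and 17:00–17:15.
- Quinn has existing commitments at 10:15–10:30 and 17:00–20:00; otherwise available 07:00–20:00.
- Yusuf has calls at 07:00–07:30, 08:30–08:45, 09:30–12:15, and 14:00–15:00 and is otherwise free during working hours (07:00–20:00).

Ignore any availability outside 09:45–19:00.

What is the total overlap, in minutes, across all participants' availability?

15 minutes

Quinn free within 07:00–20:00: 07:00–10:15, 10:30–17:00.
Yusuf free within 07:00–20:00: 07:30–08:30, 08:45–09:30, 12:15–14:00, 15:00–20:00.
Tomás ∩ Quinn: 07:00–10:15, 10:30–12:00, 14:15–15:15.
Tomás ∩ Quinn ∩ Yusuf: 07:30–08:30, 08:45–09:30, 15:00–15:15.
Restricted to 09:45–19:00: 15:00–15:15.
Total common minutes: 15.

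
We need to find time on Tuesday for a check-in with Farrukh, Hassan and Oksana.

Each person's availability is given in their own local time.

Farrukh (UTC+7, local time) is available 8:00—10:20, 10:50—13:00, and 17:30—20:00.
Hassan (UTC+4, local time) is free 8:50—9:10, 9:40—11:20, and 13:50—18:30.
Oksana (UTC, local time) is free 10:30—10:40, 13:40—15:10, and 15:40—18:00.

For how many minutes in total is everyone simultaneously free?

10 minutes

Farrukh → UTC: 01:00–03:20, 03:50–06:00, 10:30–13:00.
Hassan → UTC: 04:50–05:10, 05:40–07:20, 09:50–14:30.
Oksana → UTC: 10:30–10:40, 13:40–15:10, 15:40–18:00.
Farrukh ∩ Hassan: 04:50–05:10, 05:40–06:00, 10:30–13:00.
Farrukh ∩ Hassan ∩ Oksana: 10:30–10:40.
Total common minutes: 10.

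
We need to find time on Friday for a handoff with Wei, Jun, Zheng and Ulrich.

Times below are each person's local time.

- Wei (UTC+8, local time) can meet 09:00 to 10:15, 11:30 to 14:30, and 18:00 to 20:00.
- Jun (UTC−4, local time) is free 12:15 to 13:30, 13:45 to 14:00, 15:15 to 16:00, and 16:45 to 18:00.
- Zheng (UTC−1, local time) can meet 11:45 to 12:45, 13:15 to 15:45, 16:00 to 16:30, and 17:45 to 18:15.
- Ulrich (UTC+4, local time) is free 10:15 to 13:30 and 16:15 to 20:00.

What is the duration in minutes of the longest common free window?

0 minutes

Wei → UTC: 01:00–02:15, 03:30–06:30, 10:00–12:00.
Jun → UTC: 16:15–17:30, 17:45–18:00, 19:15–20:00, 20:45–22:00.
Zheng → UTC: 12:45–13:45, 14:15–16:45, 17:00–17:30, 18:45–19:15.
Ulrich → UTC: 06:15–09:30, 12:15–16:00.
Wei ∩ Jun: (none).
Wei ∩ Jun ∩ Zheng: (none).
Wei ∩ Jun ∩ Zheng ∩ Ulrich: (none).
No common window.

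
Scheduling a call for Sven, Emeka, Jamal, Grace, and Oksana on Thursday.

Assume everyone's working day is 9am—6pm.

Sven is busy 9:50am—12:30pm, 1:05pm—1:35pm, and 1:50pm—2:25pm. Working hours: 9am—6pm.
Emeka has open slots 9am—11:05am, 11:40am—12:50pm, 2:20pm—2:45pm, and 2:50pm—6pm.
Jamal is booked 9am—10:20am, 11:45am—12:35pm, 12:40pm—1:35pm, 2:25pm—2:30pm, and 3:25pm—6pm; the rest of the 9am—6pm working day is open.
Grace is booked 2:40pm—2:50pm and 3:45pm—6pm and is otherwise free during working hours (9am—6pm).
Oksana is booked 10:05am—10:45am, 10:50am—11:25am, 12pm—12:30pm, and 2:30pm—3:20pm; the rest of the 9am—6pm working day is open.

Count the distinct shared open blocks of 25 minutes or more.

0

Sven free within 09:00–18:00: 09:00–09:50, 12:30–13:05, 13:35–13:50, 14:25–18:00.
Jamal free within 09:00–18:00: 10:20–11:45, 12:35–12:40, 13:35–14:25, 14:30–15:25.
Grace free within 09:00–18:00: 09:00–14:40, 14:50–15:45.
Oksana free within 09:00–18:00: 09:00–10:05, 10:45–10:50, 11:25–12:00, 12:30–14:30, 15:20–18:00.
Sven ∩ Emeka: 09:00–09:50, 12:30–12:50, 14:25–14:45, 14:50–18:00.
Sven ∩ Emeka ∩ Jamal: 12:35–12:40, 14:30–14:45, 14:50–15:25.
Sven ∩ Emeka ∩ Jamal ∩ Grace: 12:35–12:40, 14:30–14:40, 14:50–15:25.
Sven ∩ Emeka ∩ Jamal ∩ Grace ∩ Oksana: 12:35–12:40, 15:20–15:25.
Windows ≥ 25 min: (none).
That's 0 windows.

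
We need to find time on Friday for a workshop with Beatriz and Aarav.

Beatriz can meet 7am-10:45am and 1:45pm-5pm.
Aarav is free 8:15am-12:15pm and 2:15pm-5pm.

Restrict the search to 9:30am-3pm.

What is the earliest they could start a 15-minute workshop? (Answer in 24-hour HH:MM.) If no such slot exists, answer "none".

Beatriz ∩ Aarav: 08:15–10:45, 14:15–17:00.
Restricted to 09:30–15:00: 09:30–10:45, 14:15–15:00.
Windows ≥ 15 min: 09:30–10:45, 14:15–15:00.
Earliest such window starts at 09:30.

09:30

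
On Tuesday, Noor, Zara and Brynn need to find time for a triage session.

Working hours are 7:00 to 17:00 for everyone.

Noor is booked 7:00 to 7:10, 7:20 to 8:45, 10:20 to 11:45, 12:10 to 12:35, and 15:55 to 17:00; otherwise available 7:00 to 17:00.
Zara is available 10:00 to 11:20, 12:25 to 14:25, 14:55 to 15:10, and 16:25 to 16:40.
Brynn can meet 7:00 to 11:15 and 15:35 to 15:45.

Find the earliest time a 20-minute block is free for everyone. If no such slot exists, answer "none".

10:00

Noor free within 07:00–17:00: 07:10–07:20, 08:45–10:20, 11:45–12:10, 12:35–15:55.
Noor ∩ Zara: 10:00–10:20, 12:35–14:25, 14:55–15:10.
Noor ∩ Zara ∩ Brynn: 10:00–10:20.
Windows ≥ 20 min: 10:00–10:20.
Earliest such window starts at 10:00.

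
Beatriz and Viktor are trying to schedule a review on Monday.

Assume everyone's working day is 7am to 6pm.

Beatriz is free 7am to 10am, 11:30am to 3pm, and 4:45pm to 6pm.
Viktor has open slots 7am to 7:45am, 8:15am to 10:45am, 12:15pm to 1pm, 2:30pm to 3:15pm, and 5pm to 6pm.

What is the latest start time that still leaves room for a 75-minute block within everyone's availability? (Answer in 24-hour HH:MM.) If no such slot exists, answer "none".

08:45

Beatriz ∩ Viktor: 07:00–07:45, 08:15–10:00, 12:15–13:00, 14:30–15:00, 17:00–18:00.
Windows ≥ 75 min: 08:15–10:00.
Latest start in the last window 08:15–10:00 is 10:00 − 75 min = 08:45.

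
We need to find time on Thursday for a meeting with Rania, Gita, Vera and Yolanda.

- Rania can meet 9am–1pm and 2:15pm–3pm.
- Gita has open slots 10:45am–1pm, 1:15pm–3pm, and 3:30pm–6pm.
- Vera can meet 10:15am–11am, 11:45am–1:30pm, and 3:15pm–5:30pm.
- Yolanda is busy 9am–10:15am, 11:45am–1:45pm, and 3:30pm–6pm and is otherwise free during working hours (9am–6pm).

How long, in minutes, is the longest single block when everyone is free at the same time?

15 minutes

Yolanda free within 09:00–18:00: 10:15–11:45, 13:45–15:30.
Rania ∩ Gita: 10:45–13:00, 14:15–15:00.
Rania ∩ Gita ∩ Vera: 10:45–11:00, 11:45–13:00.
Rania ∩ Gita ∩ Vera ∩ Yolanda: 10:45–11:00.
Single common window of 15 minutes.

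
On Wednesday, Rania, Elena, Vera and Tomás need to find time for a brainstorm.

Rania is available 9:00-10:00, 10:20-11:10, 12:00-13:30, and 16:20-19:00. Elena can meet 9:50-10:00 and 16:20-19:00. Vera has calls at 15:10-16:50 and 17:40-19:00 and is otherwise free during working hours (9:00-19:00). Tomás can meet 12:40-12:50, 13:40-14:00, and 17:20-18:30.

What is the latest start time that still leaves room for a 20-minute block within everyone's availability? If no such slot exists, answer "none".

Vera free within 09:00–19:00: 09:00–15:10, 16:50–17:40.
Rania ∩ Elena: 09:50–10:00, 16:20–19:00.
Rania ∩ Elena ∩ Vera: 09:50–10:00, 16:50–17:40.
Rania ∩ Elena ∩ Vera ∩ Tomás: 17:20–17:40.
Windows ≥ 20 min: 17:20–17:40.
Latest start in the last window 17:20–17:40 is 17:40 − 20 min = 17:20.

17:20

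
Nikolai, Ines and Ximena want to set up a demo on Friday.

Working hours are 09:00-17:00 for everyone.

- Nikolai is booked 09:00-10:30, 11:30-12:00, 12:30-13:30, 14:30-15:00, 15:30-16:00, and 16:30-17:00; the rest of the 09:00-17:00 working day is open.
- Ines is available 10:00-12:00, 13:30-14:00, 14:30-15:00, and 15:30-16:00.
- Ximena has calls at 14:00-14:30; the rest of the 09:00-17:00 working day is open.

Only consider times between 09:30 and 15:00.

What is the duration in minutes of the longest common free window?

Nikolai free within 09:00–17:00: 10:30–11:30, 12:00–12:30, 13:30–14:30, 15:00–15:30, 16:00–16:30.
Ximena free within 09:00–17:00: 09:00–14:00, 14:30–17:00.
Nikolai ∩ Ines: 10:30–11:30, 13:30–14:00.
Nikolai ∩ Ines ∩ Ximena: 10:30–11:30, 13:30–14:00.
Restricted to 09:30–15:00: 10:30–11:30, 13:30–14:00.
Common window lengths: 60, 30 min; longest is 60.

60 minutes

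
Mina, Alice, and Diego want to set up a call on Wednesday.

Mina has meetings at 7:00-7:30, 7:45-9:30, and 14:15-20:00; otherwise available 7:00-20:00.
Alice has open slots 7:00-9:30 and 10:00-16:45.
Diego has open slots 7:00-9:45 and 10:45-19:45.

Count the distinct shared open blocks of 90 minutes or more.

1

Mina free within 07:00–20:00: 07:30–07:45, 09:30–14:15.
Mina ∩ Alice: 07:30–07:45, 10:00–14:15.
Mina ∩ Alice ∩ Diego: 07:30–07:45, 10:45–14:15.
Windows ≥ 90 min: 10:45–14:15.
That's 1 window.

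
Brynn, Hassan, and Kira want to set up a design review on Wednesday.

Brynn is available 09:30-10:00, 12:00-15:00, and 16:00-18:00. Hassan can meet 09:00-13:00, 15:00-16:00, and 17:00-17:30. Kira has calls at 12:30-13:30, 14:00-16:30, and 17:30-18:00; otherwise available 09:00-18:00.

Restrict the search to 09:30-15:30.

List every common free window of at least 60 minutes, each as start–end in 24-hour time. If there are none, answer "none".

none

Kira free within 09:00–18:00: 09:00–12:30, 13:30–14:00, 16:30–17:30.
Brynn ∩ Hassan: 09:30–10:00, 12:00–13:00, 17:00–17:30.
Brynn ∩ Hassan ∩ Kira: 09:30–10:00, 12:00–12:30, 17:00–17:30.
Restricted to 09:30–15:30: 09:30–10:00, 12:00–12:30.
Windows ≥ 60 min: (none).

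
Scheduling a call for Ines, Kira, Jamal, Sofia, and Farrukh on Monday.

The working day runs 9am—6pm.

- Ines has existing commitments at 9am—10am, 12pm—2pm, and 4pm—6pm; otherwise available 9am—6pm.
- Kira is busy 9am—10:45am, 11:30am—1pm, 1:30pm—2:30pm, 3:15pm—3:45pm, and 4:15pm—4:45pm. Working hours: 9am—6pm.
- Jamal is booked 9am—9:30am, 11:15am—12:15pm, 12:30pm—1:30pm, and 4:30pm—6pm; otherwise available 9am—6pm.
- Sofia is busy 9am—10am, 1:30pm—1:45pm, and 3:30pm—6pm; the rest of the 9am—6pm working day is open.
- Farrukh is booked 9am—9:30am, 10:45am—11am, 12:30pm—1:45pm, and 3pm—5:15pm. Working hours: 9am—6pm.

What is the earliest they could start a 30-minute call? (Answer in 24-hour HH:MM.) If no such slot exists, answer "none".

Ines free within 09:00–18:00: 10:00–12:00, 14:00–16:00.
Kira free within 09:00–18:00: 10:45–11:30, 13:00–13:30, 14:30–15:15, 15:45–16:15, 16:45–18:00.
Jamal free within 09:00–18:00: 09:30–11:15, 12:15–12:30, 13:30–16:30.
Sofia free within 09:00–18:00: 10:00–13:30, 13:45–15:30.
Farrukh free within 09:00–18:00: 09:30–10:45, 11:00–12:30, 13:45–15:00, 17:15–18:00.
Ines ∩ Kira: 10:45–11:30, 14:30–15:15, 15:45–16:00.
Ines ∩ Kira ∩ Jamal: 10:45–11:15, 14:30–15:15, 15:45–16:00.
Ines ∩ Kira ∩ Jamal ∩ Sofia: 10:45–11:15, 14:30–15:15.
Ines ∩ Kira ∩ Jamal ∩ Sofia ∩ Farrukh: 11:00–11:15, 14:30–15:00.
Windows ≥ 30 min: 14:30–15:00.
Earliest such window starts at 14:30.

14:30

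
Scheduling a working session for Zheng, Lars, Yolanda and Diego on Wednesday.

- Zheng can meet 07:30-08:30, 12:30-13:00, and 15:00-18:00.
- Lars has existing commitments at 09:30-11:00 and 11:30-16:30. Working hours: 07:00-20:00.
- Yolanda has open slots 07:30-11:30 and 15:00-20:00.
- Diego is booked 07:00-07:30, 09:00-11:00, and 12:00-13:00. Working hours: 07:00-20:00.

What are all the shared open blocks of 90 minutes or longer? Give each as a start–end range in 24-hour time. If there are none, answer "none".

16:30–18:00

Lars free within 07:00–20:00: 07:00–09:30, 11:00–11:30, 16:30–20:00.
Diego free within 07:00–20:00: 07:30–09:00, 11:00–12:00, 13:00–20:00.
Zheng ∩ Lars: 07:30–08:30, 16:30–18:00.
Zheng ∩ Lars ∩ Yolanda: 07:30–08:30, 16:30–18:00.
Zheng ∩ Lars ∩ Yolanda ∩ Diego: 07:30–08:30, 16:30–18:00.
Windows ≥ 90 min: 16:30–18:00.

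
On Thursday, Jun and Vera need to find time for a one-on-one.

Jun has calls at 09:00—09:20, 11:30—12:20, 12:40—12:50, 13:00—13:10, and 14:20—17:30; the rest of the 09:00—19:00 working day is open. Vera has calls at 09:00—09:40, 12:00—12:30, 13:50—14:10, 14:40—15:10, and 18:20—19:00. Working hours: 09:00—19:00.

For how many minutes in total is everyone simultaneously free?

Jun free within 09:00–19:00: 09:20–11:30, 12:20–12:40, 12:50–13:00, 13:10–14:20, 17:30–19:00.
Vera free within 09:00–19:00: 09:40–12:00, 12:30–13:50, 14:10–14:40, 15:10–18:20.
Jun ∩ Vera: 09:40–11:30, 12:30–12:40, 12:50–13:00, 13:10–13:50, 14:10–14:20, 17:30–18:20.
Total common minutes: 110 + 10 + 10 + 40 + 10 + 50 = 230.

230 minutes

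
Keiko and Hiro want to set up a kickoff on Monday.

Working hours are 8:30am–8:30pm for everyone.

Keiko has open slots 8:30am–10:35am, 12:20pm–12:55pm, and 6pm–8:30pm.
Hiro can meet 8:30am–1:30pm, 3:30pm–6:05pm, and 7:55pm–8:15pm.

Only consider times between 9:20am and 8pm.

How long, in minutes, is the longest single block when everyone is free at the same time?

75 minutes

Keiko ∩ Hiro: 08:30–10:35, 12:20–12:55, 18:00–18:05, 19:55–20:15.
Restricted to 09:20–20:00: 09:20–10:35, 12:20–12:55, 18:00–18:05, 19:55–20:00.
Common window lengths: 75, 35, 5, 5 min; longest is 75.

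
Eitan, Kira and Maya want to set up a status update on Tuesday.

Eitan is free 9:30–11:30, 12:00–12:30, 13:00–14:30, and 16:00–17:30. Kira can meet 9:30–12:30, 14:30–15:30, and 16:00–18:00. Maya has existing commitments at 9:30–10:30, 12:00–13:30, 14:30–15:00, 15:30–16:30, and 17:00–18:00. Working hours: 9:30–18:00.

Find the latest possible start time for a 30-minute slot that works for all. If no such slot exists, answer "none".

Maya free within 09:30–18:00: 10:30–12:00, 13:30–14:30, 15:00–15:30, 16:30–17:00.
Eitan ∩ Kira: 09:30–11:30, 12:00–12:30, 16:00–17:30.
Eitan ∩ Kira ∩ Maya: 10:30–11:30, 16:30–17:00.
Windows ≥ 30 min: 10:30–11:30, 16:30–17:00.
Latest start in the last window 16:30–17:00 is 17:00 − 30 min = 16:30.

16:30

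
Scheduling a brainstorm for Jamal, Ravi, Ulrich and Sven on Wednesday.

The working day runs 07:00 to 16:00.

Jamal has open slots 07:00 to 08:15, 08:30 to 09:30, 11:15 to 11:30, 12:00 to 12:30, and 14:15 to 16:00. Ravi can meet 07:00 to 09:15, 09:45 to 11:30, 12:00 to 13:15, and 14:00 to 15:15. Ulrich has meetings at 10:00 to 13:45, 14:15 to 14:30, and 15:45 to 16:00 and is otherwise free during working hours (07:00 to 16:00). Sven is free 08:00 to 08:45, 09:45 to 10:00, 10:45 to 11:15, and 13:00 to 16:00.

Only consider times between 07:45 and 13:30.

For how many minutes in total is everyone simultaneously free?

Ulrich free within 07:00–16:00: 07:00–10:00, 13:45–14:15, 14:30–15:45.
Jamal ∩ Ravi: 07:00–08:15, 08:30–09:15, 11:15–11:30, 12:00–12:30, 14:15–15:15.
Jamal ∩ Ravi ∩ Ulrich: 07:00–08:15, 08:30–09:15, 14:30–15:15.
Jamal ∩ Ravi ∩ Ulrich ∩ Sven: 08:00–08:15, 08:30–08:45, 14:30–15:15.
Restricted to 07:45–13:30: 08:00–08:15, 08:30–08:45.
Total common minutes: 15 + 15 = 30.

30 minutes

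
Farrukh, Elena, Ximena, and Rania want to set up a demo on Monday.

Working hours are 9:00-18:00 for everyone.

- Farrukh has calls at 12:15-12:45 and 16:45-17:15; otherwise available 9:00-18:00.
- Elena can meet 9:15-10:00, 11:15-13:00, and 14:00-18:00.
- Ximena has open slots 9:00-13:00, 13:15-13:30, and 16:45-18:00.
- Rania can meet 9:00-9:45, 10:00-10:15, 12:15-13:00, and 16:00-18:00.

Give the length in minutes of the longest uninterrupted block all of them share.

45 minutes

Farrukh free within 09:00–18:00: 09:00–12:15, 12:45–16:45, 17:15–18:00.
Farrukh ∩ Elena: 09:15–10:00, 11:15–12:15, 12:45–13:00, 14:00–16:45, 17:15–18:00.
Farrukh ∩ Elena ∩ Ximena: 09:15–10:00, 11:15–12:15, 12:45–13:00, 17:15–18:00.
Farrukh ∩ Elena ∩ Ximena ∩ Rania: 09:15–09:45, 12:45–13:00, 17:15–18:00.
Common window lengths: 30, 15, 45 min; longest is 45.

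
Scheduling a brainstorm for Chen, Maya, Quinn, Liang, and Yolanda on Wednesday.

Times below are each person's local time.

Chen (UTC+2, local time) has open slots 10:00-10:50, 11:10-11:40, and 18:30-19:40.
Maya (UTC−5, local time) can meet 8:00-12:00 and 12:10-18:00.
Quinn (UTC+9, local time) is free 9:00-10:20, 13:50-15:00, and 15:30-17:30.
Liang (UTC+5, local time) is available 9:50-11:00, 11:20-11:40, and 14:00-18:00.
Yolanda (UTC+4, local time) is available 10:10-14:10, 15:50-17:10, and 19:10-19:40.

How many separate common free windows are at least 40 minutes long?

Chen → UTC: 08:00–08:50, 09:10–09:40, 16:30–17:40.
Maya → UTC: 13:00–17:00, 17:10–23:00.
Quinn → UTC: 00:00–01:20, 04:50–06:00, 06:30–08:30.
Liang → UTC: 04:50–06:00, 06:20–06:40, 09:00–13:00.
Yolanda → UTC: 06:10–10:10, 11:50–13:10, 15:10–15:40.
Chen ∩ Maya: 16:30–17:00, 17:10–17:40.
Chen ∩ Maya ∩ Quinn: (none).
Chen ∩ Maya ∩ Quinn ∩ Liang: (none).
Chen ∩ Maya ∩ Quinn ∩ Liang ∩ Yolanda: (none).
Windows ≥ 40 min: (none).
That's 0 windows.

0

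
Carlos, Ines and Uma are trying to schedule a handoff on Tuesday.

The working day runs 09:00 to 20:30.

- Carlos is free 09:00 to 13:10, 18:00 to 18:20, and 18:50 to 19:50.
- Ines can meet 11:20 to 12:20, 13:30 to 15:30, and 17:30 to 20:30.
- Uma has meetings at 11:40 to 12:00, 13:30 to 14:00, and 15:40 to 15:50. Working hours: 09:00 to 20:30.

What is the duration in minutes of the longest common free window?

Uma free within 09:00–20:30: 09:00–11:40, 12:00–13:30, 14:00–15:40, 15:50–20:30.
Carlos ∩ Ines: 11:20–12:20, 18:00–18:20, 18:50–19:50.
Carlos ∩ Ines ∩ Uma: 11:20–11:40, 12:00–12:20, 18:00–18:20, 18:50–19:50.
Common window lengths: 20, 20, 20, 60 min; longest is 60.

60 minutes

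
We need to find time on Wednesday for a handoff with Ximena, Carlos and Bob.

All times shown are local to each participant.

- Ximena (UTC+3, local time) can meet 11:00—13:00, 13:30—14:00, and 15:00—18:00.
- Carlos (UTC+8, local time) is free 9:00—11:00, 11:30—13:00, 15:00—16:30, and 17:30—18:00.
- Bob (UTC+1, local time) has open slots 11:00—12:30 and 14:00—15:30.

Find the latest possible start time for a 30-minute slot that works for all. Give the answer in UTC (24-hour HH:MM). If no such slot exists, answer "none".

Ximena → UTC: 08:00–10:00, 10:30–11:00, 12:00–15:00.
Carlos → UTC: 01:00–03:00, 03:30–05:00, 07:00–08:30, 09:30–10:00.
Bob → UTC: 10:00–11:30, 13:00–14:30.
Ximena ∩ Carlos: 08:00–08:30, 09:30–10:00.
Ximena ∩ Carlos ∩ Bob: (none).
Windows ≥ 30 min: (none).

none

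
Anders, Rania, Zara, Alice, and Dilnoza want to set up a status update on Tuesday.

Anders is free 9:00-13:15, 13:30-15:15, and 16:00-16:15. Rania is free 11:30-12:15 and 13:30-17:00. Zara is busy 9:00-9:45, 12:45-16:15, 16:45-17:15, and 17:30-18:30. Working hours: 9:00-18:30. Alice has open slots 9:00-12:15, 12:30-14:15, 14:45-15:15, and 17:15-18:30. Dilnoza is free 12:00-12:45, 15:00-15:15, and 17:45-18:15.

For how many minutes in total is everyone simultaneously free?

15 minutes

Zara free within 09:00–18:30: 09:45–12:45, 16:15–16:45, 17:15–17:30.
Anders ∩ Rania: 11:30–12:15, 13:30–15:15, 16:00–16:15.
Anders ∩ Rania ∩ Zara: 11:30–12:15.
Anders ∩ Rania ∩ Zara ∩ Alice: 11:30–12:15.
Anders ∩ Rania ∩ Zara ∩ Alice ∩ Dilnoza: 12:00–12:15.
Total common minutes: 15.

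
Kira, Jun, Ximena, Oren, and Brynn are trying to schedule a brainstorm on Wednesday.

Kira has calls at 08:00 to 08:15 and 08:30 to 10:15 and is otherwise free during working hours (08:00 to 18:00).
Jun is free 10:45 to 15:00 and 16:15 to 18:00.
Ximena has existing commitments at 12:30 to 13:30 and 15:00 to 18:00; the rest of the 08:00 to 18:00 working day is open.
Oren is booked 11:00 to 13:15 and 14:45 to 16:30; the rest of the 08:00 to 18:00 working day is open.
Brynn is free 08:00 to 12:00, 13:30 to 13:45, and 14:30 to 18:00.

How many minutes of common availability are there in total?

Kira free within 08:00–18:00: 08:15–08:30, 10:15–18:00.
Ximena free within 08:00–18:00: 08:00–12:30, 13:30–15:00.
Oren free within 08:00–18:00: 08:00–11:00, 13:15–14:45, 16:30–18:00.
Kira ∩ Jun: 10:45–15:00, 16:15–18:00.
Kira ∩ Jun ∩ Ximena: 10:45–12:30, 13:30–15:00.
Kira ∩ Jun ∩ Ximena ∩ Oren: 10:45–11:00, 13:30–14:45.
Kira ∩ Jun ∩ Ximena ∩ Oren ∩ Brynn: 10:45–11:00, 13:30–13:45, 14:30–14:45.
Total common minutes: 15 + 15 + 15 = 45.

45 minutes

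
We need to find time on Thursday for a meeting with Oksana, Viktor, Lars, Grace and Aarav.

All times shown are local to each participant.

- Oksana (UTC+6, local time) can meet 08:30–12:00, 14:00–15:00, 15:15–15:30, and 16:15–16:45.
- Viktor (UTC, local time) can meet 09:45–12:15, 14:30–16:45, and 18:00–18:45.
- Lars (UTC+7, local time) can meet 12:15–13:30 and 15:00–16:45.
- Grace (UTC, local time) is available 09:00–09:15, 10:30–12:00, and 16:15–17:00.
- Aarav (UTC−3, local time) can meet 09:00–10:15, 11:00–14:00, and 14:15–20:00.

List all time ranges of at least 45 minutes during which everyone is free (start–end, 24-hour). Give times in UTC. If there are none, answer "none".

Oksana → UTC: 02:30–06:00, 08:00–09:00, 09:15–09:30, 10:15–10:45.
Viktor → UTC: 09:45–12:15, 14:30–16:45, 18:00–18:45.
Lars → UTC: 05:15–06:30, 08:00–09:45.
Grace → UTC: 09:00–09:15, 10:30–12:00, 16:15–17:00.
Aarav → UTC: 12:00–13:15, 14:00–17:00, 17:15–23:00.
Oksana ∩ Viktor: 10:15–10:45.
Oksana ∩ Viktor ∩ Lars: (none).
Oksana ∩ Viktor ∩ Lars ∩ Grace: (none).
Oksana ∩ Viktor ∩ Lars ∩ Grace ∩ Aarav: (none).
Windows ≥ 45 min: (none).

none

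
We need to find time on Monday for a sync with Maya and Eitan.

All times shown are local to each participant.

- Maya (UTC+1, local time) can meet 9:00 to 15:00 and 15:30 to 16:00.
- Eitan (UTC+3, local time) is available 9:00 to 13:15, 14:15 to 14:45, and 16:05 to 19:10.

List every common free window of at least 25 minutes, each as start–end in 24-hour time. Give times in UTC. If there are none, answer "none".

Maya → UTC: 08:00–14:00, 14:30–15:00.
Eitan → UTC: 06:00–10:15, 11:15–11:45, 13:05–16:10.
Maya ∩ Eitan: 08:00–10:15, 11:15–11:45, 13:05–14:00, 14:30–15:00.
Windows ≥ 25 min: 08:00–10:15, 11:15–11:45, 13:05–14:00, 14:30–15:00.

08:00–10:15, 11:15–11:45, 13:05–14:00, 14:30–15:00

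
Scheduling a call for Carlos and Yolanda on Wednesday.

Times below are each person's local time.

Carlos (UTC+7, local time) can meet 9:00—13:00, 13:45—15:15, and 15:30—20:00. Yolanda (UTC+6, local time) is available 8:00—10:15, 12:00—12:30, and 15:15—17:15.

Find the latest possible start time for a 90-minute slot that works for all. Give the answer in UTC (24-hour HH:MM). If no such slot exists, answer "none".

09:45

Carlos → UTC: 02:00–06:00, 06:45–08:15, 08:30–13:00.
Yolanda → UTC: 02:00–04:15, 06:00–06:30, 09:15–11:15.
Carlos ∩ Yolanda: 02:00–04:15, 09:15–11:15.
Windows ≥ 90 min: 02:00–04:15, 09:15–11:15.
Latest start in the last window 09:15–11:15 is 11:15 − 90 min = 09:45.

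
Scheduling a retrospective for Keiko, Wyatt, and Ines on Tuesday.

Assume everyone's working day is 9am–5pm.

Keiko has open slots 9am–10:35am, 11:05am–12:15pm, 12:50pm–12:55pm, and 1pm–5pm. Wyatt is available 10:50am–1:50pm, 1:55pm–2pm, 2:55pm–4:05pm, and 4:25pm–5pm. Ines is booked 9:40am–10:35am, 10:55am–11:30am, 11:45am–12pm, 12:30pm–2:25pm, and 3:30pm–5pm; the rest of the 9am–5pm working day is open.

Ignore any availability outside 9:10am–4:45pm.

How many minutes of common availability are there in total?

65 minutes

Ines free within 09:00–17:00: 09:00–09:40, 10:35–10:55, 11:30–11:45, 12:00–12:30, 14:25–15:30.
Keiko ∩ Wyatt: 11:05–12:15, 12:50–12:55, 13:00–13:50, 13:55–14:00, 14:55–16:05, 16:25–17:00.
Keiko ∩ Wyatt ∩ Ines: 11:30–11:45, 12:00–12:15, 14:55–15:30.
Restricted to 09:10–16:45: 11:30–11:45, 12:00–12:15, 14:55–15:30.
Total common minutes: 15 + 15 + 35 = 65.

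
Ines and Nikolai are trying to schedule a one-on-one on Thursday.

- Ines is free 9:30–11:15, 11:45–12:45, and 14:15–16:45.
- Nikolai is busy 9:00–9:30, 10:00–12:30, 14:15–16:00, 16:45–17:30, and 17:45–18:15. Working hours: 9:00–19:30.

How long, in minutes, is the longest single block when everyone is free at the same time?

Nikolai free within 09:00–19:30: 09:30–10:00, 12:30–14:15, 16:00–16:45, 17:30–17:45, 18:15–19:30.
Ines ∩ Nikolai: 09:30–10:00, 12:30–12:45, 16:00–16:45.
Common window lengths: 30, 15, 45 min; longest is 45.

45 minutes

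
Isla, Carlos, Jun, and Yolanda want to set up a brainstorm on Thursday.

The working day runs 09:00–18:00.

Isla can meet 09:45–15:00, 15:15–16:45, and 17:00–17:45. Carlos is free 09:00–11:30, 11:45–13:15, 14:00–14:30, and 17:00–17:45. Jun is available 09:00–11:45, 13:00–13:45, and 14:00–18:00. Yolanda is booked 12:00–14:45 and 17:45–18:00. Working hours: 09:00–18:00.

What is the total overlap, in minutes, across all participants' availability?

Yolanda free within 09:00–18:00: 09:00–12:00, 14:45–17:45.
Isla ∩ Carlos: 09:45–11:30, 11:45–13:15, 14:00–14:30, 17:00–17:45.
Isla ∩ Carlos ∩ Jun: 09:45–11:30, 13:00–13:15, 14:00–14:30, 17:00–17:45.
Isla ∩ Carlos ∩ Jun ∩ Yolanda: 09:45–11:30, 17:00–17:45.
Total common minutes: 105 + 45 = 150.

150 minutes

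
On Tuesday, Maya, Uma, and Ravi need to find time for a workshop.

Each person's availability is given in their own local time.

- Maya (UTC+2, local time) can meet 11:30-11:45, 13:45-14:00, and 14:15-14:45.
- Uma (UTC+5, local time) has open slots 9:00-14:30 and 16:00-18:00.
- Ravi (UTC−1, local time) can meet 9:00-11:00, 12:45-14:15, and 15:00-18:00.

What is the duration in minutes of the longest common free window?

15 minutes

Maya → UTC: 09:30–09:45, 11:45–12:00, 12:15–12:45.
Uma → UTC: 04:00–09:30, 11:00–13:00.
Ravi → UTC: 10:00–12:00, 13:45–15:15, 16:00–19:00.
Maya ∩ Uma: 11:45–12:00, 12:15–12:45.
Maya ∩ Uma ∩ Ravi: 11:45–12:00.
Single common window of 15 minutes.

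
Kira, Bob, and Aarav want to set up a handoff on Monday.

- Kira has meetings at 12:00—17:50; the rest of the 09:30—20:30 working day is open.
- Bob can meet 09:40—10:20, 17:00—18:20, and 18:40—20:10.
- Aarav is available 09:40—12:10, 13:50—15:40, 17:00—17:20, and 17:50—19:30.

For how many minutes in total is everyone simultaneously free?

120 minutes

Kira free within 09:30–20:30: 09:30–12:00, 17:50–20:30.
Kira ∩ Bob: 09:40–10:20, 17:50–18:20, 18:40–20:10.
Kira ∩ Bob ∩ Aarav: 09:40–10:20, 17:50–18:20, 18:40–19:30.
Total common minutes: 40 + 30 + 50 = 120.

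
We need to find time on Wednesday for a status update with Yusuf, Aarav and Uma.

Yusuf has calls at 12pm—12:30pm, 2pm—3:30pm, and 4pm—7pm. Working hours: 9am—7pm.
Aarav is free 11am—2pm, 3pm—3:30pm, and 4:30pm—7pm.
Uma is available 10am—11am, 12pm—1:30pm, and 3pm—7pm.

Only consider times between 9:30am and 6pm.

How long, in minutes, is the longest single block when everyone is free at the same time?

60 minutes

Yusuf free within 09:00–19:00: 09:00–12:00, 12:30–14:00, 15:30–16:00.
Yusuf ∩ Aarav: 11:00–12:00, 12:30–14:00.
Yusuf ∩ Aarav ∩ Uma: 12:30–13:30.
Restricted to 09:30–18:00: 12:30–13:30.
Single common window of 60 minutes.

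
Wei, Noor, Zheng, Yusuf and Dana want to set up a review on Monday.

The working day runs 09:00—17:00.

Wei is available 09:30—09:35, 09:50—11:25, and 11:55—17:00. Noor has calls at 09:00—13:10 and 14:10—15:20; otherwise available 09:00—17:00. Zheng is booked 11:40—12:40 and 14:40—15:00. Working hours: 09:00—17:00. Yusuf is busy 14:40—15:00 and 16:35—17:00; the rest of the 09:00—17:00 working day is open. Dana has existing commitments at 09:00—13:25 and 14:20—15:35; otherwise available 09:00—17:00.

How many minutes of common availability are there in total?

Noor free within 09:00–17:00: 13:10–14:10, 15:20–17:00.
Zheng free within 09:00–17:00: 09:00–11:40, 12:40–14:40, 15:00–17:00.
Yusuf free within 09:00–17:00: 09:00–14:40, 15:00–16:35.
Dana free within 09:00–17:00: 13:25–14:20, 15:35–17:00.
Wei ∩ Noor: 13:10–14:10, 15:20–17:00.
Wei ∩ Noor ∩ Zheng: 13:10–14:10, 15:20–17:00.
Wei ∩ Noor ∩ Zheng ∩ Yusuf: 13:10–14:10, 15:20–16:35.
Wei ∩ Noor ∩ Zheng ∩ Yusuf ∩ Dana: 13:25–14:10, 15:35–16:35.
Total common minutes: 45 + 60 = 105.

105 minutes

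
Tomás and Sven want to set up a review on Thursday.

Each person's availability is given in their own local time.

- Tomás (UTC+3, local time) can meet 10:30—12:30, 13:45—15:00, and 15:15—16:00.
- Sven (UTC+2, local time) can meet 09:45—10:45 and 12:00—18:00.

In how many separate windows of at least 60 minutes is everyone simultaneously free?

Tomás → UTC: 07:30–09:30, 10:45–12:00, 12:15–13:00.
Sven → UTC: 07:45–08:45, 10:00–16:00.
Tomás ∩ Sven: 07:45–08:45, 10:45–12:00, 12:15–13:00.
Windows ≥ 60 min: 07:45–08:45, 10:45–12:00.
That's 2 windows.

2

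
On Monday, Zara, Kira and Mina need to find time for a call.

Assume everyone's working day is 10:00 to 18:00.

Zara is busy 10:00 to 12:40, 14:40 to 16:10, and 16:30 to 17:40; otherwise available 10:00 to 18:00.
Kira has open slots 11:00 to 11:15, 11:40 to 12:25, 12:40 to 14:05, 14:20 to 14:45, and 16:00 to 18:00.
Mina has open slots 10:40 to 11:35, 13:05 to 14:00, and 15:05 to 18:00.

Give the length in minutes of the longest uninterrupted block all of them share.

Zara free within 10:00–18:00: 12:40–14:40, 16:10–16:30, 17:40–18:00.
Zara ∩ Kira: 12:40–14:05, 14:20–14:40, 16:10–16:30, 17:40–18:00.
Zara ∩ Kira ∩ Mina: 13:05–14:00, 16:10–16:30, 17:40–18:00.
Common window lengths: 55, 20, 20 min; longest is 55.

55 minutes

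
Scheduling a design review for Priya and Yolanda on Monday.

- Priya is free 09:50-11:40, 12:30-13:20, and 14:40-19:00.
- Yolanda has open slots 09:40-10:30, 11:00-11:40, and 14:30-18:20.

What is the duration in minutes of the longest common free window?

220 minutes

Priya ∩ Yolanda: 09:50–10:30, 11:00–11:40, 14:40–18:20.
Common window lengths: 40, 40, 220 min; longest is 220.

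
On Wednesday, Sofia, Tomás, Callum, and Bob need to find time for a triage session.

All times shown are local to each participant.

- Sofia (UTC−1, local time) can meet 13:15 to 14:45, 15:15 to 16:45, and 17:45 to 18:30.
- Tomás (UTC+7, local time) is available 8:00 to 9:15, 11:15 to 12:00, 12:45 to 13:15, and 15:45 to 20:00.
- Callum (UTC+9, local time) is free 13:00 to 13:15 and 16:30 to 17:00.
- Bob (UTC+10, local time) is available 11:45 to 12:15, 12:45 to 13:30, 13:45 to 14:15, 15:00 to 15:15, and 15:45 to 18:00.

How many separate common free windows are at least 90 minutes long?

0

Sofia → UTC: 14:15–15:45, 16:15–17:45, 18:45–19:30.
Tomás → UTC: 01:00–02:15, 04:15–05:00, 05:45–06:15, 08:45–13:00.
Callum → UTC: 04:00–04:15, 07:30–08:00.
Bob → UTC: 01:45–02:15, 02:45–03:30, 03:45–04:15, 05:00–05:15, 05:45–08:00.
Sofia ∩ Tomás: (none).
Sofia ∩ Tomás ∩ Callum: (none).
Sofia ∩ Tomás ∩ Callum ∩ Bob: (none).
Windows ≥ 90 min: (none).
That's 0 windows.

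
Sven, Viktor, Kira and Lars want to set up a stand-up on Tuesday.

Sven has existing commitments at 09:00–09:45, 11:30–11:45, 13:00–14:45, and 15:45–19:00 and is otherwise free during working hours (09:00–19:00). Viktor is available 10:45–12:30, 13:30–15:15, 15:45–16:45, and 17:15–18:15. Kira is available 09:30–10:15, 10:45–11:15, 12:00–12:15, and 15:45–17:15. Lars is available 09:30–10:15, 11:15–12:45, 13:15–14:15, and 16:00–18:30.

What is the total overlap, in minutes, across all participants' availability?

15 minutes

Sven free within 09:00–19:00: 09:45–11:30, 11:45–13:00, 14:45–15:45.
Sven ∩ Viktor: 10:45–11:30, 11:45–12:30, 14:45–15:15.
Sven ∩ Viktor ∩ Kira: 10:45–11:15, 12:00–12:15.
Sven ∩ Viktor ∩ Kira ∩ Lars: 12:00–12:15.
Total common minutes: 15.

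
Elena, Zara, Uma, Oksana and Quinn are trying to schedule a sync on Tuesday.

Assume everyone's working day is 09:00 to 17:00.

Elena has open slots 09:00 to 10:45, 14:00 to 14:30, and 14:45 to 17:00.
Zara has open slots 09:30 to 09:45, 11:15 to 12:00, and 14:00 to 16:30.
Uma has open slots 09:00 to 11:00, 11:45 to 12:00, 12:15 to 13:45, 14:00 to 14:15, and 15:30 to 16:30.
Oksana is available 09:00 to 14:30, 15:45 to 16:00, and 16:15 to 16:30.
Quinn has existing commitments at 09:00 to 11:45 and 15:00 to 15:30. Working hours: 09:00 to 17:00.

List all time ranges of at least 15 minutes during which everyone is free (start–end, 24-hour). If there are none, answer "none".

14:00–14:15, 15:45–16:00, 16:15–16:30

Quinn free within 09:00–17:00: 11:45–15:00, 15:30–17:00.
Elena ∩ Zara: 09:30–09:45, 14:00–14:30, 14:45–16:30.
Elena ∩ Zara ∩ Uma: 09:30–09:45, 14:00–14:15, 15:30–16:30.
Elena ∩ Zara ∩ Uma ∩ Oksana: 09:30–09:45, 14:00–14:15, 15:45–16:00, 16:15–16:30.
Elena ∩ Zara ∩ Uma ∩ Oksana ∩ Quinn: 14:00–14:15, 15:45–16:00, 16:15–16:30.
Windows ≥ 15 min: 14:00–14:15, 15:45–16:00, 16:15–16:30.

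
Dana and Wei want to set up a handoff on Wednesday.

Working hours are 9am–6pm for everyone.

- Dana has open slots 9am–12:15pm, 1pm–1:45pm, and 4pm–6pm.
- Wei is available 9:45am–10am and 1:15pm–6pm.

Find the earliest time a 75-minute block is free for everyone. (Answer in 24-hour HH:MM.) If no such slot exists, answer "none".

Dana ∩ Wei: 09:45–10:00, 13:15–13:45, 16:00–18:00.
Windows ≥ 75 min: 16:00–18:00.
Earliest such window starts at 16:00.

16:00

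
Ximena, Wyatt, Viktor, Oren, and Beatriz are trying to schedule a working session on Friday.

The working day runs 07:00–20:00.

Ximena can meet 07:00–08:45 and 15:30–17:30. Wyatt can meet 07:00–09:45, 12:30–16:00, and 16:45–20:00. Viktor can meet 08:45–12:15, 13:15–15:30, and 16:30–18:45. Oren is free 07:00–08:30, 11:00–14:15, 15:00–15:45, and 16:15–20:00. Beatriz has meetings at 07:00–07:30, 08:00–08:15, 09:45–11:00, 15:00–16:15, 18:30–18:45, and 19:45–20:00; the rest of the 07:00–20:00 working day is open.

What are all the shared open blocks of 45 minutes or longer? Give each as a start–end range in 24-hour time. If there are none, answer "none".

Beatriz free within 07:00–20:00: 07:30–08:00, 08:15–09:45, 11:00–15:00, 16:15–18:30, 18:45–19:45.
Ximena ∩ Wyatt: 07:00–08:45, 15:30–16:00, 16:45–17:30.
Ximena ∩ Wyatt ∩ Viktor: 16:45–17:30.
Ximena ∩ Wyatt ∩ Viktor ∩ Oren: 16:45–17:30.
Ximena ∩ Wyatt ∩ Viktor ∩ Oren ∩ Beatriz: 16:45–17:30.
Windows ≥ 45 min: 16:45–17:30.

16:45–17:30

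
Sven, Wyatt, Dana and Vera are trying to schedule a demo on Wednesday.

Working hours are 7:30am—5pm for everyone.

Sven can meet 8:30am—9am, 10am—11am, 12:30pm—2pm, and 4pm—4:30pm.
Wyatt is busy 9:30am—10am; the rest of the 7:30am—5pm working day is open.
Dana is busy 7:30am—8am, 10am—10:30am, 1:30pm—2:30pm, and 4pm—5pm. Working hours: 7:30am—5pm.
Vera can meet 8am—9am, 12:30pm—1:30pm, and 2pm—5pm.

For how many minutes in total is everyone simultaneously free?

Wyatt free within 07:30–17:00: 07:30–09:30, 10:00–17:00.
Dana free within 07:30–17:00: 08:00–10:00, 10:30–13:30, 14:30–16:00.
Sven ∩ Wyatt: 08:30–09:00, 10:00–11:00, 12:30–14:00, 16:00–16:30.
Sven ∩ Wyatt ∩ Dana: 08:30–09:00, 10:30–11:00, 12:30–13:30.
Sven ∩ Wyatt ∩ Dana ∩ Vera: 08:30–09:00, 12:30–13:30.
Total common minutes: 30 + 60 = 90.

90 minutes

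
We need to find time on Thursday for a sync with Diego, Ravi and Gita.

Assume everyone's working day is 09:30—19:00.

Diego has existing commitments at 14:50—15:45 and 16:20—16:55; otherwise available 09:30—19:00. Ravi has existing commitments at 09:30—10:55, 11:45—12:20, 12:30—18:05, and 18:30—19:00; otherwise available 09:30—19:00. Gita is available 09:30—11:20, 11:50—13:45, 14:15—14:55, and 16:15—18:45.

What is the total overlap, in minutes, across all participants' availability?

Diego free within 09:30–19:00: 09:30–14:50, 15:45–16:20, 16:55–19:00.
Ravi free within 09:30–19:00: 10:55–11:45, 12:20–12:30, 18:05–18:30.
Diego ∩ Ravi: 10:55–11:45, 12:20–12:30, 18:05–18:30.
Diego ∩ Ravi ∩ Gita: 10:55–11:20, 12:20–12:30, 18:05–18:30.
Total common minutes: 25 + 10 + 25 = 60.

60 minutes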